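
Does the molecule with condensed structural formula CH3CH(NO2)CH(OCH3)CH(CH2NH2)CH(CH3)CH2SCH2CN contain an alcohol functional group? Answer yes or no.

Taking each segment in turn:
  CH(NO2): –NO2 on an sp³ carbon → nitro (the N=O is not a carbonyl).
  CH(OCH3): pendant –OCH3: C–O–C with sp³ C, no adjacent C=O → ether.
  CH(CH2NH2): pendant –CH2NH2: N on sp³ C, no adjacent C=O → amine.
  CH2SCH2: C–S–C linkage → sulfide (thioether).
  CN: –C≡N: carbon triple-bonded to nitrogen → nitrile.
The groups actually present are: amine, ether, nitrile, nitro, sulfide.

no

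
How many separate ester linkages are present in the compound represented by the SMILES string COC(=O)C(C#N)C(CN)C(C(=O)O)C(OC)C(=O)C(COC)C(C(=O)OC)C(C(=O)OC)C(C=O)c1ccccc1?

CH3O–C(=O)–: carbonyl C bonded to C and to –OCH3 → ester (not ketone + ether).
pendant –C≡N: nitrile.
pendant –CH2NH2: N on sp³ C, no adjacent C=O → amine.
pendant –COOH: carbonyl C bonded to C and –OH → carboxylic acid.
pendant –OCH3: C–O–C with sp³ C, no adjacent C=O → ether.
–C(=O)– with carbon on both sides → ketone.
pendant –CH2OCH3: C–O–C linkage → ether.
pendant –COOCH3: carbonyl C bonded to C and –OCH3 → ester.
pendant –COOCH3: carbonyl C bonded to C and –OCH3 → ester.
pendant –CHO: carbonyl C bonded to C and H → aldehyde.
–C6H5 phenyl ring → arene.
Ester appears at: CH3OOC, CH(COOCH3), CH(COOCH3) → 3.

3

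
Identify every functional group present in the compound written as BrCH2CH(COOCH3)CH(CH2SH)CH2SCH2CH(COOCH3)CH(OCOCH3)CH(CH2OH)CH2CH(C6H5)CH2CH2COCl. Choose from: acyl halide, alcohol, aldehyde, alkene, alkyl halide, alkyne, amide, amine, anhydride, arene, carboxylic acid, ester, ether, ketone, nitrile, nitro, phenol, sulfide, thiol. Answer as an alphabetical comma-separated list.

halogen on an sp³ carbon → alkyl halide.
pendant –COOCH3: carbonyl C bonded to C and –OCH3 → ester.
pendant –CH2SH → thiol.
C–S–C linkage → sulfide (thioether).
pendant –COOCH3: carbonyl C bonded to C and –OCH3 → ester.
pendant –OC(=O)CH3: an acyloxy group → ester.
pendant –CH2OH on an sp³ backbone C → alcohol.
pendant –C6H5: benzene ring → arene.
–C(=O)Cl: carbonyl C bonded to C and to a halogen → acyl halide (not alkyl halide).

acyl halide, alcohol, alkyl halide, arene, ester, sulfide, thiol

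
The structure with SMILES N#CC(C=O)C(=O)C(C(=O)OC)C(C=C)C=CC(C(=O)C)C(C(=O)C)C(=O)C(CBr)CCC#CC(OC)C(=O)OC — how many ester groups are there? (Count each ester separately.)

Taking each segment in turn:
  N≡C: N≡C–: carbon triple-bonded to nitrogen → nitrile.
  CH(CHO): pendant –CHO: carbonyl C bonded to C and H → aldehyde.
  CO: –C(=O)– with carbon on both sides → ketone.
  CH(COOCH3): pendant –COOCH3: carbonyl C bonded to C and –OCH3 → ester.
  CH(CH=CH2): pendant –CH=CH2: C=C double bond → alkene.
  CH=CH: C=C double bond → alkene.
  CH(COCH3): pendant –COCH3: carbonyl C bonded to two carbons → ketone.
  CH(COCH3): pendant –COCH3: carbonyl C bonded to two carbons → ketone.
  CO: –C(=O)– with carbon on both sides → ketone.
  CH(CH2Br): pendant –CH2X: halogen on sp³ carbon → alkyl halide.
  C≡C: C≡C triple bond → alkyne.
  CH(OCH3): pendant –OCH3: C–O–C with sp³ C, no adjacent C=O → ether.
  COOCH3: –C(=O)OCH3: carbonyl C bonded to C and to –OCH3 → ester (not ketone + ether).
Ester appears at: CH(COOCH3), COOCH3 → 2.

2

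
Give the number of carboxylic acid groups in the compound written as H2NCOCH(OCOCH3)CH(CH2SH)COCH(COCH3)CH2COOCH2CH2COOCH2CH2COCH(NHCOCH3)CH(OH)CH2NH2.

0

–C(=O)NH2: carbonyl C bonded to C and to N → amide (the N is not a separate amine).
pendant –OC(=O)CH3: an acyloxy group → ester.
pendant –CH2SH → thiol.
–C(=O)– with carbon on both sides → ketone.
pendant –COCH3: carbonyl C bonded to two carbons → ketone.
–C(=O)–O–C with C on the carbonyl side → ester.
–C(=O)–O–C with C on the carbonyl side → ester.
–C(=O)– with carbon on both sides → ketone.
pendant –NHC(=O)CH3: N bonded to a carbonyl → amide (not amine).
–OH on an sp³ carbon → alcohol (secondary).
–NH2 on an sp³ carbon with no adjacent C=O → amine.
No segment is a carboxylic acid: H2NCO is amide, not carboxylic acid; CH(OCOCH3) is ester, not carboxylic acid; CH2COOCH2 is ester, not carboxylic acid. → 0.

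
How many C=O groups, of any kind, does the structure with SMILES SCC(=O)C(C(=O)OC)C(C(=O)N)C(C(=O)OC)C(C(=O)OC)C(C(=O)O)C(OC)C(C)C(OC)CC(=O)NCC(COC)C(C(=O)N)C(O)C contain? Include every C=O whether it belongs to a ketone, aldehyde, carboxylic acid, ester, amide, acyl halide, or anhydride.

CO: ketone, 1 C=O (running total 1).
CH(COOCH3): ester, 1 C=O (running total 2).
CH(CONH2): amide, 1 C=O (running total 3).
CH(COOCH3): ester, 1 C=O (running total 4).
CH(COOCH3): ester, 1 C=O (running total 5).
CH(COOH): carboxylic acid, 1 C=O (running total 6).
CH2CONHCH2: amide, 1 C=O (running total 7).
CH(CONH2): amide, 1 C=O (running total 8).

8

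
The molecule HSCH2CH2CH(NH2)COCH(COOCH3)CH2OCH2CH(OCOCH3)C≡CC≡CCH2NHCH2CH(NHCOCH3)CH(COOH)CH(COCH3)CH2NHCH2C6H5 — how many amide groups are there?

1

Reading the structure from left to right:
  HSCH2: –SH on an sp³ carbon → thiol.
  CH(NH2): –NH2 on an sp³ carbon with no adjacent C=O → amine.
  CO: –C(=O)– with carbon on both sides → ketone.
  CH(COOCH3): pendant –COOCH3: carbonyl C bonded to C and –OCH3 → ester.
  CH2OCH2: C–O–C with sp³ carbons on both sides and no adjacent C=O → ether.
  CH(OCOCH3): pendant –OC(=O)CH3: an acyloxy group → ester.
  C≡C: C≡C triple bond → alkyne.
  C≡C: C≡C triple bond → alkyne.
  CH2NHCH2: C–N–C with sp³ carbons and no adjacent C=O → amine (secondary).
  CH(NHCOCH3): pendant –NHC(=O)CH3: N bonded to a carbonyl → amide (not amine).
  CH(COOH): pendant –COOH: carbonyl C bonded to C and –OH → carboxylic acid.
  CH(COCH3): pendant –COCH3: carbonyl C bonded to two carbons → ketone.
  CH2NHCH2: C–N–C with sp³ carbons and no adjacent C=O → amine (secondary).
  C6H5: –C6H5 phenyl ring → arene.
Amide appears at: CH(NHCOCH3) → 1.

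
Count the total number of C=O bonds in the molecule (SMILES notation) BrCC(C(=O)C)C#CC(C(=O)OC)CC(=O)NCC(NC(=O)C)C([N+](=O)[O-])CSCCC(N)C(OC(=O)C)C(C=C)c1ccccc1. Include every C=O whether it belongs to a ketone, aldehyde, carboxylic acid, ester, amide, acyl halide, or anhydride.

CH(COCH3): ketone, 1 C=O (running total 1).
CH(COOCH3): ester, 1 C=O (running total 2).
CH2CONHCH2: amide, 1 C=O (running total 3).
CH(NHCOCH3): amide, 1 C=O (running total 4).
CH(OCOCH3): ester, 1 C=O (running total 5).

5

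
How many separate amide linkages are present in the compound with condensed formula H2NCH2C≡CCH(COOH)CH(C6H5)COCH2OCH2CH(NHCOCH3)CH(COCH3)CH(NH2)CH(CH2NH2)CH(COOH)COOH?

1

Reading the structure from left to right:
  H2NCH2: –NH2 on an sp³ carbon with no adjacent C=O → amine.
  C≡C: C≡C triple bond → alkyne.
  CH(COOH): pendant –COOH: carbonyl C bonded to C and –OH → carboxylic acid.
  CH(C6H5): pendant –C6H5: benzene ring → arene.
  CO: –C(=O)– with carbon on both sides → ketone.
  CH2OCH2: C–O–C with sp³ carbons on both sides and no adjacent C=O → ether.
  CH(NHCOCH3): pendant –NHC(=O)CH3: N bonded to a carbonyl → amide (not amine).
  CH(COCH3): pendant –COCH3: carbonyl C bonded to two carbons → ketone.
  CH(NH2): –NH2 on an sp³ carbon with no adjacent C=O → amine.
  CH(CH2NH2): pendant –CH2NH2: N on sp³ C, no adjacent C=O → amine.
  CH(COOH): pendant –COOH: carbonyl C bonded to C and –OH → carboxylic acid.
  COOH: –COOH: carbonyl C bonded to –OH and C → carboxylic acid (the –OH is not a separate alcohol).
Amide appears at: CH(NHCOCH3) → 1.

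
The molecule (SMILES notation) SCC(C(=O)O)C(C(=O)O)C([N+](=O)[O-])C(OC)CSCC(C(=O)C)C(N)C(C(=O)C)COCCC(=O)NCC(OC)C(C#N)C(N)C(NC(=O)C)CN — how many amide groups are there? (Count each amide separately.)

–SH on an sp³ carbon → thiol.
pendant –COOH: carbonyl C bonded to C and –OH → carboxylic acid.
pendant –COOH: carbonyl C bonded to C and –OH → carboxylic acid.
–NO2 on an sp³ carbon → nitro (the N=O is not a carbonyl).
pendant –OCH3: C–O–C with sp³ C, no adjacent C=O → ether.
C–S–C linkage → sulfide (thioether).
pendant –COCH3: carbonyl C bonded to two carbons → ketone.
–NH2 on an sp³ carbon with no adjacent C=O → amine.
pendant –COCH3: carbonyl C bonded to two carbons → ketone.
C–O–C with sp³ carbons on both sides and no adjacent C=O → ether.
–C(=O)–N– linkage → amide (the N is not an amine).
pendant –OCH3: C–O–C with sp³ C, no adjacent C=O → ether.
pendant –C≡N: nitrile.
–NH2 on an sp³ carbon with no adjacent C=O → amine.
pendant –NHC(=O)CH3: N bonded to a carbonyl → amide (not amine).
–NH2 on an sp³ carbon with no adjacent C=O → amine.
Amide appears at: CH2CONHCH2, CH(NHCOCH3) → 2.

2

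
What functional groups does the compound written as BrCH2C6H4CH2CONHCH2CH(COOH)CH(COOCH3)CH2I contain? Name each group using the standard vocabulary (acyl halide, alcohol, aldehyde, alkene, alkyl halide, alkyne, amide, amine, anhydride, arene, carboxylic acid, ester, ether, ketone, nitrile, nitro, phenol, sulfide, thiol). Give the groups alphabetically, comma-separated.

alkyl halide, amide, arene, carboxylic acid, ester

halogen on an sp³ carbon → alkyl halide.
para-disubstituted benzene ring → arene.
–C(=O)–N– linkage → amide (the N is not an amine).
pendant –COOH: carbonyl C bonded to C and –OH → carboxylic acid.
pendant –COOCH3: carbonyl C bonded to C and –OCH3 → ester.
halogen on an sp³ carbon → alkyl halide.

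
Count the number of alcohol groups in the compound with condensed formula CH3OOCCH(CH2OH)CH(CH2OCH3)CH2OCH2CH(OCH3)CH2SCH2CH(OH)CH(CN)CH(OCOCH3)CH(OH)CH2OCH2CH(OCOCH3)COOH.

3

CH3O–C(=O)–: carbonyl C bonded to C and to –OCH3 → ester (not ketone + ether).
pendant –CH2OH on an sp³ backbone C → alcohol.
pendant –CH2OCH3: C–O–C linkage → ether.
C–O–C with sp³ carbons on both sides and no adjacent C=O → ether.
pendant –OCH3: C–O–C with sp³ C, no adjacent C=O → ether.
C–S–C linkage → sulfide (thioether).
–OH on an sp³ carbon → alcohol (secondary).
pendant –C≡N: nitrile.
pendant –OC(=O)CH3: an acyloxy group → ester.
–OH on an sp³ carbon → alcohol (secondary).
C–O–C with sp³ carbons on both sides and no adjacent C=O → ether.
pendant –OC(=O)CH3: an acyloxy group → ester.
–COOH: carbonyl C bonded to –OH and C → carboxylic acid (the –OH is not a separate alcohol).
Alcohol appears at: CH(CH2OH), CH(OH), CH(OH) → 3.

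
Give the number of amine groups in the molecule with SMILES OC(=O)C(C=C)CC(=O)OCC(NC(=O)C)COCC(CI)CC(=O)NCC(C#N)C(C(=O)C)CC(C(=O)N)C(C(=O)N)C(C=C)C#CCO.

0

Reading the structure from left to right:
  HOOC: –COOH: carbonyl C bonded to –OH and C → carboxylic acid (the –OH is not a separate alcohol).
  CH(CH=CH2): pendant –CH=CH2: C=C double bond → alkene.
  CH2COOCH2: –C(=O)–O–C with C on the carbonyl side → ester.
  CH(NHCOCH3): pendant –NHC(=O)CH3: N bonded to a carbonyl → amide (not amine).
  CH2OCH2: C–O–C with sp³ carbons on both sides and no adjacent C=O → ether.
  CH(CH2I): pendant –CH2X: halogen on sp³ carbon → alkyl halide.
  CH2CONHCH2: –C(=O)–N– linkage → amide (the N is not an amine).
  CH(CN): pendant –C≡N: nitrile.
  CH(COCH3): pendant –COCH3: carbonyl C bonded to two carbons → ketone.
  CH(CONH2): pendant –CONH2: carbonyl C bonded to C and N → amide.
  CH(CONH2): pendant –CONH2: carbonyl C bonded to C and N → amide.
  CH(CH=CH2): pendant –CH=CH2: C=C double bond → alkene.
  C≡C: C≡C triple bond → alkyne.
  CH2OH: –OH on an sp³ carbon → alcohol.
No segment is a amine: CH(NHCOCH3) is amide, not amine; CH2CONHCH2 is amide, not amine; CH(CN) is nitrile, not amine. → 0.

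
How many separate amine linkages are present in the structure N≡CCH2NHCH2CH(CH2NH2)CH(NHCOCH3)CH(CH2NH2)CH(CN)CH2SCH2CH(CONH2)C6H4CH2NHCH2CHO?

4

N≡C–: carbon triple-bonded to nitrogen → nitrile.
C–N–C with sp³ carbons and no adjacent C=O → amine (secondary).
pendant –CH2NH2: N on sp³ C, no adjacent C=O → amine.
pendant –NHC(=O)CH3: N bonded to a carbonyl → amide (not amine).
pendant –CH2NH2: N on sp³ C, no adjacent C=O → amine.
pendant –C≡N: nitrile.
C–S–C linkage → sulfide (thioether).
pendant –CONH2: carbonyl C bonded to C and N → amide.
para-disubstituted benzene ring → arene.
C–N–C with sp³ carbons and no adjacent C=O → amine (secondary).
terminal –CHO: carbonyl C bonded to H and C → aldehyde.
Amine appears at: CH2NHCH2, CH(CH2NH2), CH(CH2NH2), CH2NHCH2 → 4.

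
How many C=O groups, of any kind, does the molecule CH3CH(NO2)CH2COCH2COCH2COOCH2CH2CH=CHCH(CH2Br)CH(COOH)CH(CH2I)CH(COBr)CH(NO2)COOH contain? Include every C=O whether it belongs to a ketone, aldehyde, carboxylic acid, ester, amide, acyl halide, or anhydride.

6

CO: ketone, 1 C=O (running total 1).
CO: ketone, 1 C=O (running total 2).
CH2COOCH2: ester, 1 C=O (running total 3).
CH(COOH): carboxylic acid, 1 C=O (running total 4).
CH(COBr): acyl halide, 1 C=O (running total 5).
COOH: carboxylic acid, 1 C=O (running total 6).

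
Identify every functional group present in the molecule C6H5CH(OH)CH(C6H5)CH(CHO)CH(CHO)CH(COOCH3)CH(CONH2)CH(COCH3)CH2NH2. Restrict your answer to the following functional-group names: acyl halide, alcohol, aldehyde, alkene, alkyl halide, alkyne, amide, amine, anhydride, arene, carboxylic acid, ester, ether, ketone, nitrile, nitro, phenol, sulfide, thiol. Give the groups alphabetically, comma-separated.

Reading the structure from left to right:
  C6H5: C6H5– phenyl ring → arene.
  CH(OH): –OH on an sp³ carbon → alcohol (secondary).
  CH(C6H5): pendant –C6H5: benzene ring → arene.
  CH(CHO): pendant –CHO: carbonyl C bonded to C and H → aldehyde.
  CH(CHO): pendant –CHO: carbonyl C bonded to C and H → aldehyde.
  CH(COOCH3): pendant –COOCH3: carbonyl C bonded to C and –OCH3 → ester.
  CH(CONH2): pendant –CONH2: carbonyl C bonded to C and N → amide.
  CH(COCH3): pendant –COCH3: carbonyl C bonded to two carbons → ketone.
  CH2NH2: –NH2 on an sp³ carbon with no adjacent C=O → amine.

alcohol, aldehyde, amide, amine, arene, ester, ketone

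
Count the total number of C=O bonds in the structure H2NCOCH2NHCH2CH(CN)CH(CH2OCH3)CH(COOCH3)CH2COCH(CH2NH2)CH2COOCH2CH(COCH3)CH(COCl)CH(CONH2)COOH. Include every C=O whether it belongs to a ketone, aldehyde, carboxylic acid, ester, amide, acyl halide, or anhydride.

H2NCO: amide, 1 C=O (running total 1).
CH(COOCH3): ester, 1 C=O (running total 2).
CO: ketone, 1 C=O (running total 3).
CH2COOCH2: ester, 1 C=O (running total 4).
CH(COCH3): ketone, 1 C=O (running total 5).
CH(COCl): acyl halide, 1 C=O (running total 6).
CH(CONH2): amide, 1 C=O (running total 7).
COOH: carboxylic acid, 1 C=O (running total 8).

8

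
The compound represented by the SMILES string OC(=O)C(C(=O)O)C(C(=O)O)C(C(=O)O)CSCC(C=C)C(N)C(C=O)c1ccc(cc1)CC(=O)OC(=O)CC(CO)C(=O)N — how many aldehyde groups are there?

Reading the structure from left to right:
  HOOC: –COOH: carbonyl C bonded to –OH and C → carboxylic acid (the –OH is not a separate alcohol).
  CH(COOH): pendant –COOH: carbonyl C bonded to C and –OH → carboxylic acid.
  CH(COOH): pendant –COOH: carbonyl C bonded to C and –OH → carboxylic acid.
  CH(COOH): pendant –COOH: carbonyl C bonded to C and –OH → carboxylic acid.
  CH2SCH2: C–S–C linkage → sulfide (thioether).
  CH(CH=CH2): pendant –CH=CH2: C=C double bond → alkene.
  CH(NH2): –NH2 on an sp³ carbon with no adjacent C=O → amine.
  CH(CHO): pendant –CHO: carbonyl C bonded to C and H → aldehyde.
  C6H4: para-disubstituted benzene ring → arene.
  CH2CO-O-COCH2: two acyl groups sharing one oxygen, –C(=O)–O–C(=O)– → anhydride.
  CH(CH2OH): pendant –CH2OH on an sp³ backbone C → alcohol.
  CONH2: –C(=O)NH2: carbonyl C bonded to C and to N → amide (the N is not a separate amine).
Aldehyde appears at: CH(CHO) → 1.

1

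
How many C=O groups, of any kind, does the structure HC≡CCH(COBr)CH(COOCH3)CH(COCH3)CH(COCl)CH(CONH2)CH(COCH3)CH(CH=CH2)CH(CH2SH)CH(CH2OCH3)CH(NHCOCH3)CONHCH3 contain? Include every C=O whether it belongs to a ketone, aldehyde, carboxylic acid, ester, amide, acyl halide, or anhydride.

CH(COBr): acyl halide, 1 C=O (running total 1).
CH(COOCH3): ester, 1 C=O (running total 2).
CH(COCH3): ketone, 1 C=O (running total 3).
CH(COCl): acyl halide, 1 C=O (running total 4).
CH(CONH2): amide, 1 C=O (running total 5).
CH(COCH3): ketone, 1 C=O (running total 6).
CH(NHCOCH3): amide, 1 C=O (running total 7).
CONHCH3: amide, 1 C=O (running total 8).

8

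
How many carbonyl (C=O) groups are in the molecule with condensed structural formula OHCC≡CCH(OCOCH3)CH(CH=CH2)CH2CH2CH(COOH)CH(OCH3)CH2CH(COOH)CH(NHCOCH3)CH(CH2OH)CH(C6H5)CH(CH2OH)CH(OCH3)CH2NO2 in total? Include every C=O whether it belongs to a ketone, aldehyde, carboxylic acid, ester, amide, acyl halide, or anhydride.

5

OHC: aldehyde, 1 C=O (running total 1).
CH(OCOCH3): ester, 1 C=O (running total 2).
CH(COOH): carboxylic acid, 1 C=O (running total 3).
CH(COOH): carboxylic acid, 1 C=O (running total 4).
CH(NHCOCH3): amide, 1 C=O (running total 5).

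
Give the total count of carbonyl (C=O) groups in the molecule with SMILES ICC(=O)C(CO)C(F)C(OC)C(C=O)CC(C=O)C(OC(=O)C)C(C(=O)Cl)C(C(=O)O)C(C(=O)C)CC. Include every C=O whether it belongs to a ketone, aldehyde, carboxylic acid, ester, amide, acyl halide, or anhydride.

7

CO: ketone, 1 C=O (running total 1).
CH(CHO): aldehyde, 1 C=O (running total 2).
CH(CHO): aldehyde, 1 C=O (running total 3).
CH(OCOCH3): ester, 1 C=O (running total 4).
CH(COCl): acyl halide, 1 C=O (running total 5).
CH(COOH): carboxylic acid, 1 C=O (running total 6).
CH(COCH3): ketone, 1 C=O (running total 7).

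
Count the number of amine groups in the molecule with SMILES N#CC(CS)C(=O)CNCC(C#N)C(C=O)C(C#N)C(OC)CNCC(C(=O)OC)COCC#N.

2

Taking each segment in turn:
  N≡C: N≡C–: carbon triple-bonded to nitrogen → nitrile.
  CH(CH2SH): pendant –CH2SH → thiol.
  CO: –C(=O)– with carbon on both sides → ketone.
  CH2NHCH2: C–N–C with sp³ carbons and no adjacent C=O → amine (secondary).
  CH(CN): pendant –C≡N: nitrile.
  CH(CHO): pendant –CHO: carbonyl C bonded to C and H → aldehyde.
  CH(CN): pendant –C≡N: nitrile.
  CH(OCH3): pendant –OCH3: C–O–C with sp³ C, no adjacent C=O → ether.
  CH2NHCH2: C–N–C with sp³ carbons and no adjacent C=O → amine (secondary).
  CH(COOCH3): pendant –COOCH3: carbonyl C bonded to C and –OCH3 → ester.
  CH2OCH2: C–O–C with sp³ carbons on both sides and no adjacent C=O → ether.
  CN: –C≡N: carbon triple-bonded to nitrogen → nitrile.
Amine appears at: CH2NHCH2, CH2NHCH2 → 2.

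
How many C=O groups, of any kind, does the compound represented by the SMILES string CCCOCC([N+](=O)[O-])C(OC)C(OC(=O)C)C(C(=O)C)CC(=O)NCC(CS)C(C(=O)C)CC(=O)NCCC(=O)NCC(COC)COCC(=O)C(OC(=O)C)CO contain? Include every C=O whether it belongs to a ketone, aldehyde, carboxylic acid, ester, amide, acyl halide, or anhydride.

8

CH(OCOCH3): ester, 1 C=O (running total 1).
CH(COCH3): ketone, 1 C=O (running total 2).
CH2CONHCH2: amide, 1 C=O (running total 3).
CH(COCH3): ketone, 1 C=O (running total 4).
CH2CONHCH2: amide, 1 C=O (running total 5).
CH2CONHCH2: amide, 1 C=O (running total 6).
CO: ketone, 1 C=O (running total 7).
CH(OCOCH3): ester, 1 C=O (running total 8).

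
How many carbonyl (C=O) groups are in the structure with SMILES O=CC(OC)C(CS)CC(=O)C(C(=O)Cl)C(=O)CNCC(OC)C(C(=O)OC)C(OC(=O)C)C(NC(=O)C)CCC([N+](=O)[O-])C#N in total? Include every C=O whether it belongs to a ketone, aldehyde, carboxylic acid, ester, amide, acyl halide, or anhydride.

7

OHC: aldehyde, 1 C=O (running total 1).
CO: ketone, 1 C=O (running total 2).
CH(COCl): acyl halide, 1 C=O (running total 3).
CO: ketone, 1 C=O (running total 4).
CH(COOCH3): ester, 1 C=O (running total 5).
CH(OCOCH3): ester, 1 C=O (running total 6).
CH(NHCOCH3): amide, 1 C=O (running total 7).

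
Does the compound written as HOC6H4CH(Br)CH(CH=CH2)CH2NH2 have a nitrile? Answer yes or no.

no

–OH attached directly to an aromatic ring → phenol (not alcohol); the ring itself is an arene.
halogen on an sp³ carbon → alkyl halide.
pendant –CH=CH2: C=C double bond → alkene.
–NH2 on an sp³ carbon with no adjacent C=O → amine.
The groups actually present are: alkene, alkyl halide, amine, arene, phenol.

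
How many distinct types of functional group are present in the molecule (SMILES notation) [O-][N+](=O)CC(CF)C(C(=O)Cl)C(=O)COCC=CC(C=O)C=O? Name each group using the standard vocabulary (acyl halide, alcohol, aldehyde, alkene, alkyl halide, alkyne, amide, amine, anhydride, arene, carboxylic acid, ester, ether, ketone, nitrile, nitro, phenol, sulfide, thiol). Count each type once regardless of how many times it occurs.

–NO2 on carbon → nitro group.
pendant –CH2X: halogen on sp³ carbon → alkyl halide.
pendant –C(=O)X: carbonyl C bonded to C and halogen → acyl halide.
–C(=O)– with carbon on both sides → ketone.
C–O–C with sp³ carbons on both sides and no adjacent C=O → ether.
C=C double bond → alkene.
pendant –CHO: carbonyl C bonded to C and H → aldehyde.
terminal –CHO: carbonyl C bonded to H and C → aldehyde.
Distinct types present: acyl halide, aldehyde, alkene, alkyl halide, ether, ketone, nitro.

7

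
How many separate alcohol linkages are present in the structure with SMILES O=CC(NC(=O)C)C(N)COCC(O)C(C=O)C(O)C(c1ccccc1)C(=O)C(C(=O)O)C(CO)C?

terminal –CHO: carbonyl C bonded to H and C → aldehyde.
pendant –NHC(=O)CH3: N bonded to a carbonyl → amide (not amine).
–NH2 on an sp³ carbon with no adjacent C=O → amine.
C–O–C with sp³ carbons on both sides and no adjacent C=O → ether.
–OH on an sp³ carbon → alcohol (secondary).
pendant –CHO: carbonyl C bonded to C and H → aldehyde.
–OH on an sp³ carbon → alcohol (secondary).
pendant –C6H5: benzene ring → arene.
–C(=O)– with carbon on both sides → ketone.
pendant –COOH: carbonyl C bonded to C and –OH → carboxylic acid.
pendant –CH2OH on an sp³ backbone C → alcohol.
Alcohol appears at: CH(OH), CH(OH), CH(CH2OH) → 3.

3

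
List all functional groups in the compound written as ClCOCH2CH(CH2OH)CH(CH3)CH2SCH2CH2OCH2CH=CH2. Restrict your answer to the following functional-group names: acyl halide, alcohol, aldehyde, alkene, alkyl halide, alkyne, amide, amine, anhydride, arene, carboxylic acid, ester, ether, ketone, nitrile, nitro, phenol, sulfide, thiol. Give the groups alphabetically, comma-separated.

acyl halide, alcohol, alkene, ether, sulfide

Taking each segment in turn:
  ClCO: –C(=O)Cl: carbonyl C bonded to C and to a halogen → acyl halide (not alkyl halide).
  CH(CH2OH): pendant –CH2OH on an sp³ backbone C → alcohol.
  CH2SCH2: C–S–C linkage → sulfide (thioether).
  CH2OCH2: C–O–C with sp³ carbons on both sides and no adjacent C=O → ether.
  CH=CH2: C=C double bond → alkene.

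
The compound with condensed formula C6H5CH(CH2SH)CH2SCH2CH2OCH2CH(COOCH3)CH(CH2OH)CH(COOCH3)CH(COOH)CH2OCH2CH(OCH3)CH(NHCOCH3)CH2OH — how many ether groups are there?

C6H5– phenyl ring → arene.
pendant –CH2SH → thiol.
C–S–C linkage → sulfide (thioether).
C–O–C with sp³ carbons on both sides and no adjacent C=O → ether.
pendant –COOCH3: carbonyl C bonded to C and –OCH3 → ester.
pendant –CH2OH on an sp³ backbone C → alcohol.
pendant –COOCH3: carbonyl C bonded to C and –OCH3 → ester.
pendant –COOH: carbonyl C bonded to C and –OH → carboxylic acid.
C–O–C with sp³ carbons on both sides and no adjacent C=O → ether.
pendant –OCH3: C–O–C with sp³ C, no adjacent C=O → ether.
pendant –NHC(=O)CH3: N bonded to a carbonyl → amide (not amine).
–OH on an sp³ carbon → alcohol.
Ether appears at: CH2OCH2, CH2OCH2, CH(OCH3) → 3.

3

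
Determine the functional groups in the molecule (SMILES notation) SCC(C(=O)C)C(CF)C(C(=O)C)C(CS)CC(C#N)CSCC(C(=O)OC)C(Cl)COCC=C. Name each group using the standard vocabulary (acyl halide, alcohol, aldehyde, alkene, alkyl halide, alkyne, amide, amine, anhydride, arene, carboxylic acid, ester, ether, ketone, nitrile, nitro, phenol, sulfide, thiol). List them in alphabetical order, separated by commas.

alkene, alkyl halide, ester, ether, ketone, nitrile, sulfide, thiol

–SH on an sp³ carbon → thiol.
pendant –COCH3: carbonyl C bonded to two carbons → ketone.
pendant –CH2X: halogen on sp³ carbon → alkyl halide.
pendant –COCH3: carbonyl C bonded to two carbons → ketone.
pendant –CH2SH → thiol.
pendant –C≡N: nitrile.
C–S–C linkage → sulfide (thioether).
pendant –COOCH3: carbonyl C bonded to C and –OCH3 → ester.
halogen on an sp³ carbon → alkyl halide.
C–O–C with sp³ carbons on both sides and no adjacent C=O → ether.
C=C double bond → alkene.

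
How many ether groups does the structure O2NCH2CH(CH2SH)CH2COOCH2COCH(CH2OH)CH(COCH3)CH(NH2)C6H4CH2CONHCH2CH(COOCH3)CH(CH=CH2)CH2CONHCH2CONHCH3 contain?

0

–NO2 on carbon → nitro group.
pendant –CH2SH → thiol.
–C(=O)–O–C with C on the carbonyl side → ester.
–C(=O)– with carbon on both sides → ketone.
pendant –CH2OH on an sp³ backbone C → alcohol.
pendant –COCH3: carbonyl C bonded to two carbons → ketone.
–NH2 on an sp³ carbon with no adjacent C=O → amine.
para-disubstituted benzene ring → arene.
–C(=O)–N– linkage → amide (the N is not an amine).
pendant –COOCH3: carbonyl C bonded to C and –OCH3 → ester.
pendant –CH=CH2: C=C double bond → alkene.
–C(=O)–N– linkage → amide (the N is not an amine).
–C(=O)NHCH3: carbonyl C bonded to C and to N → amide (the N is not an amine).
No segment is a ether: CH2COOCH2 is ester, not ether; CH(CH2OH) is alcohol, not ether; CH(COOCH3) is ester, not ether. → 0.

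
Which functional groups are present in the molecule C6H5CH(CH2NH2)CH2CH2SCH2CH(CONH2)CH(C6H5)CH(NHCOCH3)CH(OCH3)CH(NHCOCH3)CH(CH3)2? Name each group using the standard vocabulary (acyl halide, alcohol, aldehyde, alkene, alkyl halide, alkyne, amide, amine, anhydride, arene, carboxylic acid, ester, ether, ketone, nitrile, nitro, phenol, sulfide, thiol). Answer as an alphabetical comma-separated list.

Reading the structure from left to right:
  C6H5: C6H5– phenyl ring → arene.
  CH(CH2NH2): pendant –CH2NH2: N on sp³ C, no adjacent C=O → amine.
  CH2SCH2: C–S–C linkage → sulfide (thioether).
  CH(CONH2): pendant –CONH2: carbonyl C bonded to C and N → amide.
  CH(C6H5): pendant –C6H5: benzene ring → arene.
  CH(NHCOCH3): pendant –NHC(=O)CH3: N bonded to a carbonyl → amide (not amine).
  CH(OCH3): pendant –OCH3: C–O–C with sp³ C, no adjacent C=O → ether.
  CH(NHCOCH3): pendant –NHC(=O)CH3: N bonded to a carbonyl → amide (not amine).

amide, amine, arene, ether, sulfide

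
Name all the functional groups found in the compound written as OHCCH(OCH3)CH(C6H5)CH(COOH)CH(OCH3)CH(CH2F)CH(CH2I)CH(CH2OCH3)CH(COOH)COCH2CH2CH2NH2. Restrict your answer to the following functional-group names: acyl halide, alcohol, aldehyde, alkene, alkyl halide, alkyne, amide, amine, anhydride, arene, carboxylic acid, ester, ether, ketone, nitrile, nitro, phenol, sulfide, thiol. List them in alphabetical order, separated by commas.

terminal –CHO: carbonyl C bonded to H and C → aldehyde.
pendant –OCH3: C–O–C with sp³ C, no adjacent C=O → ether.
pendant –C6H5: benzene ring → arene.
pendant –COOH: carbonyl C bonded to C and –OH → carboxylic acid.
pendant –OCH3: C–O–C with sp³ C, no adjacent C=O → ether.
pendant –CH2X: halogen on sp³ carbon → alkyl halide.
pendant –CH2X: halogen on sp³ carbon → alkyl halide.
pendant –CH2OCH3: C–O–C linkage → ether.
pendant –COOH: carbonyl C bonded to C and –OH → carboxylic acid.
–C(=O)– with carbon on both sides → ketone.
–NH2 on an sp³ carbon with no adjacent C=O → amine.

aldehyde, alkyl halide, amine, arene, carboxylic acid, ether, ketone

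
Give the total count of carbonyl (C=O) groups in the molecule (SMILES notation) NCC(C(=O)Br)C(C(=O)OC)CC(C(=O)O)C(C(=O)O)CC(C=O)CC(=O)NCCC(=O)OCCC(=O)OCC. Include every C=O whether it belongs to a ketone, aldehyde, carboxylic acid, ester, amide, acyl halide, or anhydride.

CH(COBr): acyl halide, 1 C=O (running total 1).
CH(COOCH3): ester, 1 C=O (running total 2).
CH(COOH): carboxylic acid, 1 C=O (running total 3).
CH(COOH): carboxylic acid, 1 C=O (running total 4).
CH(CHO): aldehyde, 1 C=O (running total 5).
CH2CONHCH2: amide, 1 C=O (running total 6).
CH2COOCH2: ester, 1 C=O (running total 7).
COOCH2CH3: ester, 1 C=O (running total 8).

8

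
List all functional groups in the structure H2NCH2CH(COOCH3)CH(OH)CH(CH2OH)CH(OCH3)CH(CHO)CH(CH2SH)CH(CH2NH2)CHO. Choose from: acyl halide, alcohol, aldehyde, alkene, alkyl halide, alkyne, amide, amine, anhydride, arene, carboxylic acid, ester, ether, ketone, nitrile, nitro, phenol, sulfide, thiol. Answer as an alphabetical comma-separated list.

alcohol, aldehyde, amine, ester, ether, thiol

Reading the structure from left to right:
  H2NCH2: –NH2 on an sp³ carbon with no adjacent C=O → amine.
  CH(COOCH3): pendant –COOCH3: carbonyl C bonded to C and –OCH3 → ester.
  CH(OH): –OH on an sp³ carbon → alcohol (secondary).
  CH(CH2OH): pendant –CH2OH on an sp³ backbone C → alcohol.
  CH(OCH3): pendant –OCH3: C–O–C with sp³ C, no adjacent C=O → ether.
  CH(CHO): pendant –CHO: carbonyl C bonded to C and H → aldehyde.
  CH(CH2SH): pendant –CH2SH → thiol.
  CH(CH2NH2): pendant –CH2NH2: N on sp³ C, no adjacent C=O → amine.
  CHO: terminal –CHO: carbonyl C bonded to H and C → aldehyde.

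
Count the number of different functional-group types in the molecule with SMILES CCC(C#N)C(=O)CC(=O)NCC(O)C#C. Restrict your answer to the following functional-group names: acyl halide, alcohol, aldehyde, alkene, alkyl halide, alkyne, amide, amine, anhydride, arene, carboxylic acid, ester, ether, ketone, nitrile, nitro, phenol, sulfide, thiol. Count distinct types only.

5

Taking each segment in turn:
  CH(CN): pendant –C≡N: nitrile.
  CO: –C(=O)– with carbon on both sides → ketone.
  CH2CONHCH2: –C(=O)–N– linkage → amide (the N is not an amine).
  CH(OH): –OH on an sp³ carbon → alcohol (secondary).
  C≡CH: C≡C triple bond → alkyne.
Distinct types present: alcohol, alkyne, amide, ketone, nitrile.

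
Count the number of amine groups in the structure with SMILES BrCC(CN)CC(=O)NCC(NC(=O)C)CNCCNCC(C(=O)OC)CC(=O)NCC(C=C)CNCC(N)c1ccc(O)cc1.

5

halogen on an sp³ carbon → alkyl halide.
pendant –CH2NH2: N on sp³ C, no adjacent C=O → amine.
–C(=O)–N– linkage → amide (the N is not an amine).
pendant –NHC(=O)CH3: N bonded to a carbonyl → amide (not amine).
C–N–C with sp³ carbons and no adjacent C=O → amine (secondary).
C–N–C with sp³ carbons and no adjacent C=O → amine (secondary).
pendant –COOCH3: carbonyl C bonded to C and –OCH3 → ester.
–C(=O)–N– linkage → amide (the N is not an amine).
pendant –CH=CH2: C=C double bond → alkene.
C–N–C with sp³ carbons and no adjacent C=O → amine (secondary).
–NH2 on an sp³ carbon with no adjacent C=O → amine.
–OH attached directly to an aromatic ring → phenol (not alcohol); the ring itself is an arene.
Amine appears at: CH(CH2NH2), CH2NHCH2, CH2NHCH2, CH2NHCH2, CH(NH2) → 5.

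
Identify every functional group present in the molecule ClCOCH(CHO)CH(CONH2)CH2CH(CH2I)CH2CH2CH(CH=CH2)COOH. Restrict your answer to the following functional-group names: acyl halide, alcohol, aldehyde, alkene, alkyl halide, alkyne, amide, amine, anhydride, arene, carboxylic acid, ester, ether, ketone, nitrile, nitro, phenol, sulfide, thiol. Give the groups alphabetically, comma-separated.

acyl halide, aldehyde, alkene, alkyl halide, amide, carboxylic acid

Reading the structure from left to right:
  ClCO: –C(=O)Cl: carbonyl C bonded to C and to a halogen → acyl halide (not alkyl halide).
  CH(CHO): pendant –CHO: carbonyl C bonded to C and H → aldehyde.
  CH(CONH2): pendant –CONH2: carbonyl C bonded to C and N → amide.
  CH(CH2I): pendant –CH2X: halogen on sp³ carbon → alkyl halide.
  CH(CH=CH2): pendant –CH=CH2: C=C double bond → alkene.
  COOH: –COOH: carbonyl C bonded to –OH and C → carboxylic acid (the –OH is not a separate alcohol).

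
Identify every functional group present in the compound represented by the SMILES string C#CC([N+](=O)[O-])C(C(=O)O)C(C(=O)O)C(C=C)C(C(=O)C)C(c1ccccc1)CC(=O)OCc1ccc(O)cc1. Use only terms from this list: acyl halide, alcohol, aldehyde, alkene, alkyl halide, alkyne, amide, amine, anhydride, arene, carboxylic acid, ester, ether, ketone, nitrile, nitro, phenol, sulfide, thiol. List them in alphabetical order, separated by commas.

alkene, alkyne, arene, carboxylic acid, ester, ketone, nitro, phenol

C≡C triple bond → alkyne.
–NO2 on an sp³ carbon → nitro (the N=O is not a carbonyl).
pendant –COOH: carbonyl C bonded to C and –OH → carboxylic acid.
pendant –COOH: carbonyl C bonded to C and –OH → carboxylic acid.
pendant –CH=CH2: C=C double bond → alkene.
pendant –COCH3: carbonyl C bonded to two carbons → ketone.
pendant –C6H5: benzene ring → arene.
–C(=O)–O–C with C on the carbonyl side → ester.
–OH attached directly to an aromatic ring → phenol (not alcohol); the ring itself is an arene.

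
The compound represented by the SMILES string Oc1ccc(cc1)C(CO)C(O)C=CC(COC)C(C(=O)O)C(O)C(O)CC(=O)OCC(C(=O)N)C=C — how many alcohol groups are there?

–OH attached directly to an aromatic ring → phenol (not alcohol); the ring itself is an arene.
pendant –CH2OH on an sp³ backbone C → alcohol.
–OH on an sp³ carbon → alcohol (secondary).
C=C double bond → alkene.
pendant –CH2OCH3: C–O–C linkage → ether.
pendant –COOH: carbonyl C bonded to C and –OH → carboxylic acid.
–OH on an sp³ carbon → alcohol (secondary).
–OH on an sp³ carbon → alcohol (secondary).
–C(=O)–O–C with C on the carbonyl side → ester.
pendant –CONH2: carbonyl C bonded to C and N → amide.
C=C double bond → alkene.
Alcohol appears at: CH(CH2OH), CH(OH), CH(OH), CH(OH) → 4.

4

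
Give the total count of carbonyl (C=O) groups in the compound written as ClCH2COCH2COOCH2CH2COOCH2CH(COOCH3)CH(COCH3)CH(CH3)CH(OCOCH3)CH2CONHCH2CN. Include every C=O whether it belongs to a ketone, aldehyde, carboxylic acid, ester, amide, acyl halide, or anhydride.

7

CO: ketone, 1 C=O (running total 1).
CH2COOCH2: ester, 1 C=O (running total 2).
CH2COOCH2: ester, 1 C=O (running total 3).
CH(COOCH3): ester, 1 C=O (running total 4).
CH(COCH3): ketone, 1 C=O (running total 5).
CH(OCOCH3): ester, 1 C=O (running total 6).
CH2CONHCH2: amide, 1 C=O (running total 7).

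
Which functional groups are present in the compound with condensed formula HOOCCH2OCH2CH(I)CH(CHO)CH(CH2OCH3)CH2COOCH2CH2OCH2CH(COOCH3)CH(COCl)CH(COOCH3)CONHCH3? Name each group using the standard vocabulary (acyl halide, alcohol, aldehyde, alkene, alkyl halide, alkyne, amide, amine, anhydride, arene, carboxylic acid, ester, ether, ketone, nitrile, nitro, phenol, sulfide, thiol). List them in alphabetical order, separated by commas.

Taking each segment in turn:
  HOOC: –COOH: carbonyl C bonded to –OH and C → carboxylic acid (the –OH is not a separate alcohol).
  CH2OCH2: C–O–C with sp³ carbons on both sides and no adjacent C=O → ether.
  CH(I): halogen on an sp³ carbon → alkyl halide.
  CH(CHO): pendant –CHO: carbonyl C bonded to C and H → aldehyde.
  CH(CH2OCH3): pendant –CH2OCH3: C–O–C linkage → ether.
  CH2COOCH2: –C(=O)–O–C with C on the carbonyl side → ester.
  CH2OCH2: C–O–C with sp³ carbons on both sides and no adjacent C=O → ether.
  CH(COOCH3): pendant –COOCH3: carbonyl C bonded to C and –OCH3 → ester.
  CH(COCl): pendant –C(=O)X: carbonyl C bonded to C and halogen → acyl halide.
  CH(COOCH3): pendant –COOCH3: carbonyl C bonded to C and –OCH3 → ester.
  CONHCH3: –C(=O)NHCH3: carbonyl C bonded to C and to N → amide (the N is not an amine).

acyl halide, aldehyde, alkyl halide, amide, carboxylic acid, ester, ether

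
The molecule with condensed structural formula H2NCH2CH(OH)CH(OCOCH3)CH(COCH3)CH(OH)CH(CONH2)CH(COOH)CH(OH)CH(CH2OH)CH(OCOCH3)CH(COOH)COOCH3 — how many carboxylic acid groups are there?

2

Reading the structure from left to right:
  H2NCH2: –NH2 on an sp³ carbon with no adjacent C=O → amine.
  CH(OH): –OH on an sp³ carbon → alcohol (secondary).
  CH(OCOCH3): pendant –OC(=O)CH3: an acyloxy group → ester.
  CH(COCH3): pendant –COCH3: carbonyl C bonded to two carbons → ketone.
  CH(OH): –OH on an sp³ carbon → alcohol (secondary).
  CH(CONH2): pendant –CONH2: carbonyl C bonded to C and N → amide.
  CH(COOH): pendant –COOH: carbonyl C bonded to C and –OH → carboxylic acid.
  CH(OH): –OH on an sp³ carbon → alcohol (secondary).
  CH(CH2OH): pendant –CH2OH on an sp³ backbone C → alcohol.
  CH(OCOCH3): pendant –OC(=O)CH3: an acyloxy group → ester.
  CH(COOH): pendant –COOH: carbonyl C bonded to C and –OH → carboxylic acid.
  COOCH3: –C(=O)OCH3: carbonyl C bonded to C and to –OCH3 → ester (not ketone + ether).
Carboxylic acid appears at: CH(COOH), CH(COOH) → 2.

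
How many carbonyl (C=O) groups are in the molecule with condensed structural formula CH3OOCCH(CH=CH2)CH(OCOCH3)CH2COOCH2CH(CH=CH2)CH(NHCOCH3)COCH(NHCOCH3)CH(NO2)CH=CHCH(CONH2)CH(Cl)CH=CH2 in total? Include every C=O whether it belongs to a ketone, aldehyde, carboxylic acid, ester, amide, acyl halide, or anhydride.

7

CH3OOC: ester, 1 C=O (running total 1).
CH(OCOCH3): ester, 1 C=O (running total 2).
CH2COOCH2: ester, 1 C=O (running total 3).
CH(NHCOCH3): amide, 1 C=O (running total 4).
CO: ketone, 1 C=O (running total 5).
CH(NHCOCH3): amide, 1 C=O (running total 6).
CH(CONH2): amide, 1 C=O (running total 7).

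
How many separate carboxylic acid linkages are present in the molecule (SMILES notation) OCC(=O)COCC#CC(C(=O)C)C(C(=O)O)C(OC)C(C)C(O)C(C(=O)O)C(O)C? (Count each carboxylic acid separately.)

HO– on an sp³ carbon → alcohol.
–C(=O)– with carbon on both sides → ketone.
C–O–C with sp³ carbons on both sides and no adjacent C=O → ether.
C≡C triple bond → alkyne.
pendant –COCH3: carbonyl C bonded to two carbons → ketone.
pendant –COOH: carbonyl C bonded to C and –OH → carboxylic acid.
pendant –OCH3: C–O–C with sp³ C, no adjacent C=O → ether.
–OH on an sp³ carbon → alcohol (secondary).
pendant –COOH: carbonyl C bonded to C and –OH → carboxylic acid.
–OH on an sp³ carbon → alcohol (secondary).
Carboxylic acid appears at: CH(COOH), CH(COOH) → 2.

2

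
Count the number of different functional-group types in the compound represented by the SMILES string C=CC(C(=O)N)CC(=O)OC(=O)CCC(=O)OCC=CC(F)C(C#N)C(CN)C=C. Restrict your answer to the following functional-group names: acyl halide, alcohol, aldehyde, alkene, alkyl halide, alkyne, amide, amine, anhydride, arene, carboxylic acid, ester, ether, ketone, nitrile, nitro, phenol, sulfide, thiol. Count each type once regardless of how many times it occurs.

7

Reading the structure from left to right:
  CH2=CH: C=C double bond → alkene.
  CH(CONH2): pendant –CONH2: carbonyl C bonded to C and N → amide.
  CH2CO-O-COCH2: two acyl groups sharing one oxygen, –C(=O)–O–C(=O)– → anhydride.
  CH2COOCH2: –C(=O)–O–C with C on the carbonyl side → ester.
  CH=CH: C=C double bond → alkene.
  CH(F): halogen on an sp³ carbon → alkyl halide.
  CH(CN): pendant –C≡N: nitrile.
  CH(CH2NH2): pendant –CH2NH2: N on sp³ C, no adjacent C=O → amine.
  CH=CH2: C=C double bond → alkene.
Distinct types present: alkene, alkyl halide, amide, amine, anhydride, ester, nitrile.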